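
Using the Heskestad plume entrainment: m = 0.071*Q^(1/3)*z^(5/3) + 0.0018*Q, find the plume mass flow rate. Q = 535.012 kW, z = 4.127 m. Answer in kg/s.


Q^(1/3) = 8.1181
z^(5/3) = 10.618
First term = 0.071 * 8.1181 * 10.618 = 6.1203
Second term = 0.0018 * 535.012 = 0.96302
m = 7.0833 kg/s

7.0833 kg/s


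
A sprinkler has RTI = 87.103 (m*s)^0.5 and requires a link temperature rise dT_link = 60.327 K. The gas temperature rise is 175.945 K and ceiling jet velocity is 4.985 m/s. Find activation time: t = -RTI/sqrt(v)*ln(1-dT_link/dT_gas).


dT_link/dT_gas = 0.34287
ln(1 - 0.34287) = -0.41988
t = -87.103 / sqrt(4.985) * -0.41988 = 16.380 s

16.380 s


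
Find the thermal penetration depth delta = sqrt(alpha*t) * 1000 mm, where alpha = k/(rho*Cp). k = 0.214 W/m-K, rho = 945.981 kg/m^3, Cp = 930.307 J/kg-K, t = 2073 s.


alpha = 0.214 / (945.981 * 930.307) = 2.4317e-07 m^2/s
alpha * t = 0.00050409
delta = sqrt(0.00050409) * 1000 = 22.452 mm

22.452 mm


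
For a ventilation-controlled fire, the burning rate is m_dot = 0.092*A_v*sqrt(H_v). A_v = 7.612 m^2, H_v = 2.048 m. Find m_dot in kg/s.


sqrt(H_v) = 1.4311
m_dot = 0.092 * 7.612 * 1.4311 = 1.0022 kg/s

1.0022 kg/s


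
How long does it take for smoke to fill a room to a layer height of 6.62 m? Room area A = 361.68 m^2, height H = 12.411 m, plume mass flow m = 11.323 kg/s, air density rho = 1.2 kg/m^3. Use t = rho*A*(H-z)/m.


H - z = 5.791 m
t = 1.2 * 361.68 * 5.791 / 11.323 = 221.97 s

221.97 s


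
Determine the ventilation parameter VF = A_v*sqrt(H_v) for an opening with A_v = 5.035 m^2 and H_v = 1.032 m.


sqrt(H_v) = 1.0159
VF = 5.035 * 1.0159 = 5.1149 m^(5/2)

5.1149 m^(5/2)


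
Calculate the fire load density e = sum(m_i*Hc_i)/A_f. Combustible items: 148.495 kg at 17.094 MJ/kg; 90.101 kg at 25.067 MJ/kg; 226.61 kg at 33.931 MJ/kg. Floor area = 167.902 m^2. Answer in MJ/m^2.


Total energy = 148.495*17.094 + 90.101*25.067 + 226.61*33.931
= 2538.374 + 2258.562 + 7689.104
= 12486.04 MJ
e = 12486.04 / 167.902 = 74.365 MJ/m^2

74.365 MJ/m^2


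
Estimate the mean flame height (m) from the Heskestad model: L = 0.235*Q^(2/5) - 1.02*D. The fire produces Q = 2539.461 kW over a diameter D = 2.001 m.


Q^(2/5) = 23.009
0.235 * Q^(2/5) = 5.4071
1.02 * D = 2.0410
L = 3.3661 m

3.3661 m


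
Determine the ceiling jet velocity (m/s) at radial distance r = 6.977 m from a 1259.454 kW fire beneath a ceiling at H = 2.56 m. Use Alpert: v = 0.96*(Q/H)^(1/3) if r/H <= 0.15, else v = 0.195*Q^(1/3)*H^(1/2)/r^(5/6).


r/H = 6.977 / 2.56 = 2.7254
r/H > 0.15, so v = 0.195*Q^(1/3)*H^(1/2)/r^(5/6)
Q^(1/3) = 10.799
H^(1/2) = 1.6
r^(5/6) = 5.0473
v = 0.195 * 10.799 * 1.6 / 5.0473 = 0.66756 m/s

0.66756 m/s


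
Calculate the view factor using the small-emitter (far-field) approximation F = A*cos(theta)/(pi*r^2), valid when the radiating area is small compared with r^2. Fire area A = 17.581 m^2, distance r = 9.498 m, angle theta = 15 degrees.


cos(15 deg) = 0.96593
pi*r^2 = 283.41
F = 17.581 * 0.96593 / 283.41 = 0.059920

0.059920


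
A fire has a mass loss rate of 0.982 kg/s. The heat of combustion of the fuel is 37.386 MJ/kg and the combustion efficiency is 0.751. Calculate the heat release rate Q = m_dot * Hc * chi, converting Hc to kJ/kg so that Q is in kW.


Hc = 37.386 MJ/kg = 37.386 * 1000 kJ/kg = 37386 kJ/kg
Q = 0.982 kg/s * 37386 kJ/kg * 0.751 = 27572 kW

27572 kW


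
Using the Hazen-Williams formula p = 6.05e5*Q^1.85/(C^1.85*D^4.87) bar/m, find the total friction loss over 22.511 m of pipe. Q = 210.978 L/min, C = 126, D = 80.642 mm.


Q^1.85 = 19945
C^1.85 = 7685.7
D^4.87 = 1.9273e+09
p/m = 0.00081462 bar/m
p_total = 0.00081462 * 22.511 = 0.018338 bar

0.018338 bar


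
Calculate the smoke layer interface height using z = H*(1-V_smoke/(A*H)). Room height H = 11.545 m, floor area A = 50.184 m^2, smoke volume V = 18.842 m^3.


V/(A*H) = 0.032521
1 - 0.032521 = 0.96748
z = 11.545 * 0.96748 = 11.170 m

11.170 m


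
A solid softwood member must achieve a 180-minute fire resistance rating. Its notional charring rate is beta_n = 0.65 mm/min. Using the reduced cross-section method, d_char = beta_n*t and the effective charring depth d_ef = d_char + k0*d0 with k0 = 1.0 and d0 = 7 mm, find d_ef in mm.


d_char = 0.65 * 180 = 117 mm
d_ef = 117 + 1.0*7 = 124 mm

124 mm


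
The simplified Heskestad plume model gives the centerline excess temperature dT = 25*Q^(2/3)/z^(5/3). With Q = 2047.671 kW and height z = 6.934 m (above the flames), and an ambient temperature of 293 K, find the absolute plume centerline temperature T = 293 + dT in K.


Q^(2/3) = 161.25
z^(5/3) = 25.214
dT = 25 * 161.25 / 25.214 = 159.88 K
T = 293 + 159.88 = 452.88 K

452.88 K


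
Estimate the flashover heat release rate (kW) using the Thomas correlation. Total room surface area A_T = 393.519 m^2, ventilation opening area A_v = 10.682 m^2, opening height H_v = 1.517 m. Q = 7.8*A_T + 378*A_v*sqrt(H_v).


7.8*A_T = 3069.4
sqrt(H_v) = 1.2317
378*A_v*sqrt(H_v) = 4973.2
Q = 3069.4 + 4973.2 = 8042.7 kW

8042.7 kW


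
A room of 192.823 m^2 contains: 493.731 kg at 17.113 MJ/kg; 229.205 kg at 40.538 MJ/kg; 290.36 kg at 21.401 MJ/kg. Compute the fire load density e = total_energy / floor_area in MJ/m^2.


Total energy = 493.731*17.113 + 229.205*40.538 + 290.36*21.401
= 8449.219 + 9291.512 + 6213.994
= 23954.73 MJ
e = 23954.73 / 192.823 = 124.23 MJ/m^2

124.23 MJ/m^2


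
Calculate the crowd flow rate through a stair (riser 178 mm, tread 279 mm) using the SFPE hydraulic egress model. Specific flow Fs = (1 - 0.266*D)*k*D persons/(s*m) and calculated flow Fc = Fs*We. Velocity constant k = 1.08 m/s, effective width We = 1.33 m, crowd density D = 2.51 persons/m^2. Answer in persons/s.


1 - 0.266*D = 1 - 0.266*2.51 = 0.33234
Fs = 0.33234 * 1.08 * 2.51 = 0.90091 persons/(s*m)
Fc = 0.90091 * 1.33 = 1.1982 persons/s

1.1982 persons/s


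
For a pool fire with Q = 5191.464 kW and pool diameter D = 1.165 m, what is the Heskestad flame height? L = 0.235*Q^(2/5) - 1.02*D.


Q^(2/5) = 30.628
0.235 * Q^(2/5) = 7.1975
1.02 * D = 1.1883
L = 6.0092 m

6.0092 m


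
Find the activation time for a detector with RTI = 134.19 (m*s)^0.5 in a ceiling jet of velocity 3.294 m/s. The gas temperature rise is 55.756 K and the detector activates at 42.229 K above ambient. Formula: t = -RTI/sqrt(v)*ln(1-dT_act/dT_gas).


dT_act/dT_gas = 0.75739
ln(1 - 0.75739) = -1.4163
t = -134.19 / sqrt(3.294) * -1.4163 = 104.72 s

104.72 s


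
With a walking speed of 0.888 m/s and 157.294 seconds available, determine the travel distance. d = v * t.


d = 0.888 * 157.294 = 139.68 m

139.68 m


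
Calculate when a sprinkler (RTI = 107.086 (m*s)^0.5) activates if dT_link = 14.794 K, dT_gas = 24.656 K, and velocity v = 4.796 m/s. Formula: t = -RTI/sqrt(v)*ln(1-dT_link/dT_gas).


dT_link/dT_gas = 0.60002
ln(1 - 0.60002) = -0.91633
t = -107.086 / sqrt(4.796) * -0.91633 = 44.807 s

44.807 s


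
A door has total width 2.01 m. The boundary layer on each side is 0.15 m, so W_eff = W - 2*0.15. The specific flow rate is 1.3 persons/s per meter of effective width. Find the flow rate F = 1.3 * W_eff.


W_eff = 2.01 - 0.30 = 1.71 m
F = 1.3 * 1.71 = 2.223 persons/s

2.223 persons/s


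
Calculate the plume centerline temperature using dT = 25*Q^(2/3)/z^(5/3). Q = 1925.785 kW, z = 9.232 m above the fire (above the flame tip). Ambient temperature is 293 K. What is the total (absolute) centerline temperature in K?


Q^(2/3) = 154.79
z^(5/3) = 40.628
dT = 25 * 154.79 / 40.628 = 95.247 K
T = 293 + 95.247 = 388.25 K

388.25 K


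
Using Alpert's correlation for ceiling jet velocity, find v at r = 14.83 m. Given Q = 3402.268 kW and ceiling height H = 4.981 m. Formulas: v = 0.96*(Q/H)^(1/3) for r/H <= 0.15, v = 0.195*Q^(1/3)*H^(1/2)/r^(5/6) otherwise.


r/H = 14.83 / 4.981 = 2.9773
r/H > 0.15, so v = 0.195*Q^(1/3)*H^(1/2)/r^(5/6)
Q^(1/3) = 15.040
H^(1/2) = 2.2318
r^(5/6) = 9.4613
v = 0.195 * 15.040 * 2.2318 / 9.4613 = 0.69183 m/s

0.69183 m/s


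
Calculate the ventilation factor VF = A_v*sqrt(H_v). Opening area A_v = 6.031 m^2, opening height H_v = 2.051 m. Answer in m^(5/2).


sqrt(H_v) = 1.4321
VF = 6.031 * 1.4321 = 8.6372 m^(5/2)

8.6372 m^(5/2)


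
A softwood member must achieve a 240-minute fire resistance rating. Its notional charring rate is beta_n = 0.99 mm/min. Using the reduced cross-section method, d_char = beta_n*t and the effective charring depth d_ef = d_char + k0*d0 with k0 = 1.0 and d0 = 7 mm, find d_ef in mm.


d_char = 0.99 * 240 = 237.6 mm
d_ef = 237.6 + 1.0*7 = 244.6 mm

244.6 mm


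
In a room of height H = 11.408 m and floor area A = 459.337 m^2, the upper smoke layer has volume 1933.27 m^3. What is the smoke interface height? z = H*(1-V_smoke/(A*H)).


V/(A*H) = 0.36894
1 - 0.36894 = 0.63106
z = 11.408 * 0.63106 = 7.1992 m

7.1992 m


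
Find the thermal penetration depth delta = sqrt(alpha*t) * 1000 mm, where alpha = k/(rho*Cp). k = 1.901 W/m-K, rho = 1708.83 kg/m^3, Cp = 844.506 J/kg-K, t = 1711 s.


alpha = 1.901 / (1708.83 * 844.506) = 1.3173e-06 m^2/s
alpha * t = 0.0022539
delta = sqrt(0.0022539) * 1000 = 47.475 mm

47.475 mm


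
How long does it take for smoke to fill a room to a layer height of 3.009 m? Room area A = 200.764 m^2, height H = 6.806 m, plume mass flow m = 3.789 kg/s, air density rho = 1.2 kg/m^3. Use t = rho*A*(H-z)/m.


H - z = 3.797 m
t = 1.2 * 200.764 * 3.797 / 3.789 = 241.43 s

241.43 s


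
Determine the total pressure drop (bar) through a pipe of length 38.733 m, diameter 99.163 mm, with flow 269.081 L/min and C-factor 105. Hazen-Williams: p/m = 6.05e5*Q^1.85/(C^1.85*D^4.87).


Q^1.85 = 31281
C^1.85 = 5485.3
D^4.87 = 5.2750e+09
p/m = 0.00065406 bar/m
p_total = 0.00065406 * 38.733 = 0.025334 bar

0.025334 bar


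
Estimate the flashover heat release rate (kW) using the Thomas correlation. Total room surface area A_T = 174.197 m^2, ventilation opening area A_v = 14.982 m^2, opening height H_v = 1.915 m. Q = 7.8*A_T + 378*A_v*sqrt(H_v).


7.8*A_T = 1358.7
sqrt(H_v) = 1.3838
378*A_v*sqrt(H_v) = 7836.9
Q = 1358.7 + 7836.9 = 9195.7 kW

9195.7 kW


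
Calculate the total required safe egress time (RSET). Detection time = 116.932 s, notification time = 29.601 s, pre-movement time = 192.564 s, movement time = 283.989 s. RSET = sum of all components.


Total = 116.932 + 29.601 + 192.564 + 283.989 = 623.086 s

623.086 s


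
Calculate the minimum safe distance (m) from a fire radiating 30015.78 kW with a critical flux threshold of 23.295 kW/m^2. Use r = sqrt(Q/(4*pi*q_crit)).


4*pi*q_crit = 292.73
Q/(4*pi*q_crit) = 102.54
r = sqrt(102.54) = 10.126 m

10.126 m


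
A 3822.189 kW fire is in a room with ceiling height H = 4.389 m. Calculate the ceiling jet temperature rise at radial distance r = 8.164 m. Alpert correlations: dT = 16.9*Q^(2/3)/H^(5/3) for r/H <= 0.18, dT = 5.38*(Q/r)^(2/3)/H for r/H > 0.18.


r/H = 8.164 / 4.389 = 1.8601
r/H > 0.18, so dT = 5.38*(Q/r)^(2/3)/H
Q/r = 468.18
(Q/r)^(2/3) = 60.294
dT = 5.38 * 60.294 / 4.389 = 73.908 K

73.908 K


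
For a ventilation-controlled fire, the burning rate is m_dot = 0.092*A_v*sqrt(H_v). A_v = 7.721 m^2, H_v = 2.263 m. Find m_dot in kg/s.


sqrt(H_v) = 1.5043
m_dot = 0.092 * 7.721 * 1.5043 = 1.0686 kg/s

1.0686 kg/s


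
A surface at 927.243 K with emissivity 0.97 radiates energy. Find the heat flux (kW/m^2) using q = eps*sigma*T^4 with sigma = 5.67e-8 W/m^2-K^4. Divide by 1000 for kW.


T^4 = 7.3922e+11
q = 0.97 * 5.67e-8 * 7.3922e+11 / 1000 = 40.656 kW/m^2

40.656 kW/m^2


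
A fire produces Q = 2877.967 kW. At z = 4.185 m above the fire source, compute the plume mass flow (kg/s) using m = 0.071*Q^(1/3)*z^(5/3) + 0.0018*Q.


Q^(1/3) = 14.224
z^(5/3) = 10.868
First term = 0.071 * 14.224 * 10.868 = 10.976
Second term = 0.0018 * 2877.967 = 5.1803
m = 16.156 kg/s

16.156 kg/s


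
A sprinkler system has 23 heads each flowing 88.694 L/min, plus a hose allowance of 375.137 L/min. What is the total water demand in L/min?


Sprinkler demand = 23 * 88.694 = 2039.962 L/min
Total = 2039.962 + 375.137 = 2415.099 L/min

2415.099 L/min


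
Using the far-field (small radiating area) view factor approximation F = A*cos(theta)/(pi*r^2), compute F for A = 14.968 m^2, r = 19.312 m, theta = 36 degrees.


cos(36 deg) = 0.80902
pi*r^2 = 1171.7
F = 14.968 * 0.80902 / 1171.7 = 0.010335

0.010335


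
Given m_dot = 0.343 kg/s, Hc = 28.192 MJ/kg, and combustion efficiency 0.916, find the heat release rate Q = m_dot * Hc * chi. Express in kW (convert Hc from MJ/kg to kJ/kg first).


Hc = 28.192 MJ/kg = 28.192 * 1000 kJ/kg = 28192 kJ/kg
Q = 0.343 kg/s * 28192 kJ/kg * 0.916 = 8857.6 kW

8857.6 kW


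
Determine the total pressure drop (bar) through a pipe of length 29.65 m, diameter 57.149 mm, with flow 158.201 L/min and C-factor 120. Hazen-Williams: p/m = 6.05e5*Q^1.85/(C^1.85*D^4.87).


Q^1.85 = 11709
C^1.85 = 7022.4
D^4.87 = 3.6027e+08
p/m = 0.0028001 bar/m
p_total = 0.0028001 * 29.65 = 0.083023 bar

0.083023 bar


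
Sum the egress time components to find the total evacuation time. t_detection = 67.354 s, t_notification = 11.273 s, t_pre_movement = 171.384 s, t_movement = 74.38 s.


Total = 67.354 + 11.273 + 171.384 + 74.38 = 324.391 s

324.391 s


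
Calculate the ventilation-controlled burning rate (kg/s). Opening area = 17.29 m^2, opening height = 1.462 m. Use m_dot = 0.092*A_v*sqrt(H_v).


sqrt(H_v) = 1.2091
m_dot = 0.092 * 17.29 * 1.2091 = 1.9233 kg/s

1.9233 kg/s


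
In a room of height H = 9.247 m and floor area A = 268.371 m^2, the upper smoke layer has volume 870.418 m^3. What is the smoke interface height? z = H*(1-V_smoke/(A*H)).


V/(A*H) = 0.35074
1 - 0.35074 = 0.64926
z = 9.247 * 0.64926 = 6.0037 m

6.0037 m


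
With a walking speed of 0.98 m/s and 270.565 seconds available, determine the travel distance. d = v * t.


d = 0.98 * 270.565 = 265.15 m

265.15 m


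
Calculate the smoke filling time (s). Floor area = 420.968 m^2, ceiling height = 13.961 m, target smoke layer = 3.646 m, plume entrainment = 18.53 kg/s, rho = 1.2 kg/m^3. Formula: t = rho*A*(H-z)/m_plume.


H - z = 10.315 m
t = 1.2 * 420.968 * 10.315 / 18.53 = 281.21 s

281.21 s


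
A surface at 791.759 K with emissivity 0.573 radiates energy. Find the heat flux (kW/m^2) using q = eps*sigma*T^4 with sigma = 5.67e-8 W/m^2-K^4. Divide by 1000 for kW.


T^4 = 3.9298e+11
q = 0.573 * 5.67e-8 * 3.9298e+11 / 1000 = 12.768 kW/m^2

12.768 kW/m^2


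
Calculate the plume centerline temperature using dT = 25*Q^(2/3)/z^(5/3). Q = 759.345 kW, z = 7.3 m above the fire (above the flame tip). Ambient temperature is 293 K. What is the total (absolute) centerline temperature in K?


Q^(2/3) = 83.232
z^(5/3) = 27.471
dT = 25 * 83.232 / 27.471 = 75.746 K
T = 293 + 75.746 = 368.75 K

368.75 K


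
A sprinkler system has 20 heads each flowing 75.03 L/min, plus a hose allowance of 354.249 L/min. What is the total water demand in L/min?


Sprinkler demand = 20 * 75.03 = 1500.6 L/min
Total = 1500.6 + 354.249 = 1854.849 L/min

1854.849 L/min


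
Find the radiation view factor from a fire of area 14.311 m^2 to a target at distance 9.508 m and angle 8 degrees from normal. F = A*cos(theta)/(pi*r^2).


cos(8 deg) = 0.99027
pi*r^2 = 284.01
F = 14.311 * 0.99027 / 284.01 = 0.049899

0.049899


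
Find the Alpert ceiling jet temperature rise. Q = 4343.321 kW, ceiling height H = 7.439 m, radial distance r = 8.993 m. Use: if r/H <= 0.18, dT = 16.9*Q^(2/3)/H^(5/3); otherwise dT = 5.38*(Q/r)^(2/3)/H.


r/H = 8.993 / 7.439 = 1.2089
r/H > 0.18, so dT = 5.38*(Q/r)^(2/3)/H
Q/r = 482.97
(Q/r)^(2/3) = 61.557
dT = 5.38 * 61.557 / 7.439 = 44.519 K

44.519 K


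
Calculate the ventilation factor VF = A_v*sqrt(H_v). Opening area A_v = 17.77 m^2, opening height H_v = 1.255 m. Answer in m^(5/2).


sqrt(H_v) = 1.1203
VF = 17.77 * 1.1203 = 19.907 m^(5/2)

19.907 m^(5/2)


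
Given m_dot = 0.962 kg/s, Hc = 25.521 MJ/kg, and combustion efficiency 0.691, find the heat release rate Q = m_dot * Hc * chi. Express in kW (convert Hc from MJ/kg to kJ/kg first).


Hc = 25.521 MJ/kg = 25.521 * 1000 kJ/kg = 25521 kJ/kg
Q = 0.962 kg/s * 25521 kJ/kg * 0.691 = 16965 kW

16965 kW


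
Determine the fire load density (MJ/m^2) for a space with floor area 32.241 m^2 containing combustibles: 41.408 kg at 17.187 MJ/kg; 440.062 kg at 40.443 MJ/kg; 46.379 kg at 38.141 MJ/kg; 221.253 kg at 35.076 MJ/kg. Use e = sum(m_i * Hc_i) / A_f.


Total energy = 41.408*17.187 + 440.062*40.443 + 46.379*38.141 + 221.253*35.076
= 711.6793 + 17797.43 + 1768.941 + 7760.670
= 28038.72 MJ
e = 28038.72 / 32.241 = 869.66 MJ/m^2

869.66 MJ/m^2


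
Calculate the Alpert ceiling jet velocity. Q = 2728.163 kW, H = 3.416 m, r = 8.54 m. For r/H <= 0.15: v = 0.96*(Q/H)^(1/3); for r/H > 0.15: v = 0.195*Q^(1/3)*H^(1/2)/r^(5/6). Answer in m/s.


r/H = 8.54 / 3.416 = 2.5
r/H > 0.15, so v = 0.195*Q^(1/3)*H^(1/2)/r^(5/6)
Q^(1/3) = 13.973
H^(1/2) = 1.8482
r^(5/6) = 5.9733
v = 0.195 * 13.973 * 1.8482 / 5.9733 = 0.84308 m/s

0.84308 m/s


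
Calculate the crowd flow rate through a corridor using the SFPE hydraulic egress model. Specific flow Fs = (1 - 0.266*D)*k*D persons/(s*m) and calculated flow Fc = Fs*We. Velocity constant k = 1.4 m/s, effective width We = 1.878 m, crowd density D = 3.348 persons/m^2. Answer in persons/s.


1 - 0.266*D = 1 - 0.266*3.348 = 0.10943
Fs = 0.10943 * 1.4 * 3.348 = 0.51293 persons/(s*m)
Fc = 0.51293 * 1.878 = 0.96328 persons/s

0.96328 persons/s


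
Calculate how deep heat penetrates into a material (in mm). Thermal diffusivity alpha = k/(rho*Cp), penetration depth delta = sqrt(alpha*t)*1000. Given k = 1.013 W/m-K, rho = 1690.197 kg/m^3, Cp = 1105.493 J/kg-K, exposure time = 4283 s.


alpha = 1.013 / (1690.197 * 1105.493) = 5.4215e-07 m^2/s
alpha * t = 0.0023220
delta = sqrt(0.0023220) * 1000 = 48.187 mm

48.187 mm


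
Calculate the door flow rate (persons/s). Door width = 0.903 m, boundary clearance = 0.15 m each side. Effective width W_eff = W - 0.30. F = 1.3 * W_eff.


W_eff = 0.903 - 0.30 = 0.603 m
F = 1.3 * 0.603 = 0.78390 persons/s

0.78390 persons/s


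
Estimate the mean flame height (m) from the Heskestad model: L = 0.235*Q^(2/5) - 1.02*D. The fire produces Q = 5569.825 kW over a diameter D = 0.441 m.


Q^(2/5) = 31.502
0.235 * Q^(2/5) = 7.4029
1.02 * D = 0.44982
L = 6.9531 m

6.9531 m


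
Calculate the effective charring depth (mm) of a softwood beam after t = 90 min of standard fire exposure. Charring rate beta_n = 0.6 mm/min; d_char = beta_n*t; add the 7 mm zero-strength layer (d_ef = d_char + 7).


d_char = 0.6 * 90 = 54 mm
d_ef = 54 + 1.0*7 = 61 mm

61 mm


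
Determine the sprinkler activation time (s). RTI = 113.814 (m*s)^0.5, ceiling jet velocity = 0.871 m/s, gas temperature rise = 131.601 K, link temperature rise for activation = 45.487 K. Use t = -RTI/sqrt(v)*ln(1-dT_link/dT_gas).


dT_link/dT_gas = 0.34564
ln(1 - 0.34564) = -0.42410
t = -113.814 / sqrt(0.871) * -0.42410 = 51.720 s

51.720 s


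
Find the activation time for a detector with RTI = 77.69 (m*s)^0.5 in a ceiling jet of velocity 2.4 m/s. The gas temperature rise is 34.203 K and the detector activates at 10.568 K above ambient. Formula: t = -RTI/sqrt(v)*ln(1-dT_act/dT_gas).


dT_act/dT_gas = 0.30898
ln(1 - 0.30898) = -0.36958
t = -77.69 / sqrt(2.4) * -0.36958 = 18.534 s

18.534 s


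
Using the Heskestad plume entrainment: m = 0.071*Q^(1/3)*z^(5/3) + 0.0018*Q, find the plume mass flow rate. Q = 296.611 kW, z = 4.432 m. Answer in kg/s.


Q^(1/3) = 6.6690
z^(5/3) = 11.958
First term = 0.071 * 6.6690 * 11.958 = 5.6622
Second term = 0.0018 * 296.611 = 0.53390
m = 6.1961 kg/s

6.1961 kg/s


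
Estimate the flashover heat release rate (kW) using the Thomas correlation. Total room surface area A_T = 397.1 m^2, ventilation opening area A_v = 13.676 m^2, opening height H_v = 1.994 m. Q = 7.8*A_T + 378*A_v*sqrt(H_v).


7.8*A_T = 3097.38
sqrt(H_v) = 1.4121
378*A_v*sqrt(H_v) = 7299.8
Q = 3097.38 + 7299.8 = 10397 kW

10397 kW


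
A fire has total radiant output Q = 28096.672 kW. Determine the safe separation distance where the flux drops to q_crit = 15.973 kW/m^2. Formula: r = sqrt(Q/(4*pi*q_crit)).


4*pi*q_crit = 200.72
Q/(4*pi*q_crit) = 139.98
r = sqrt(139.98) = 11.831 m

11.831 m


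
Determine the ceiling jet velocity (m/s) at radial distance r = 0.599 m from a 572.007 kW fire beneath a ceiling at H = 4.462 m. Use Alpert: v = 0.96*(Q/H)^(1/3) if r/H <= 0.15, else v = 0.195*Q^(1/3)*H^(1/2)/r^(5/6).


r/H = 0.599 / 4.462 = 0.13424
r/H <= 0.15, so v = 0.96*(Q/H)^(1/3)
Q/H = 128.20
(Q/H)^(1/3) = 5.0422
v = 0.96 * 5.0422 = 4.8406 m/s

4.8406 m/s


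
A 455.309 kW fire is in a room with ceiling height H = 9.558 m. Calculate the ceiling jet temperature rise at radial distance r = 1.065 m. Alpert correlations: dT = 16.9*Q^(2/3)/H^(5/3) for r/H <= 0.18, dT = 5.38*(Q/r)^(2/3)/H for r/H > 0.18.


r/H = 1.065 / 9.558 = 0.11142
r/H <= 0.18, so dT = 16.9*Q^(2/3)/H^(5/3)
Q^(2/3) = 59.184
H^(5/3) = 43.047
dT = 16.9 * 59.184 / 43.047 = 23.235 K

23.235 K


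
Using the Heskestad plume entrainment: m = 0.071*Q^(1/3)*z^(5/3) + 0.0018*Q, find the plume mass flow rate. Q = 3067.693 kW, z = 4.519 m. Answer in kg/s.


Q^(1/3) = 14.530
z^(5/3) = 12.352
First term = 0.071 * 14.530 * 12.352 = 12.743
Second term = 0.0018 * 3067.693 = 5.5218
m = 18.265 kg/s

18.265 kg/s


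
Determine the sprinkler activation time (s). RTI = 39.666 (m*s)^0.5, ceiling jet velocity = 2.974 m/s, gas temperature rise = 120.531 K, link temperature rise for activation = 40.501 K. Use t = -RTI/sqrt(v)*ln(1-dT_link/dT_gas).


dT_link/dT_gas = 0.33602
ln(1 - 0.33602) = -0.40951
t = -39.666 / sqrt(2.974) * -0.40951 = 9.4191 s

9.4191 s


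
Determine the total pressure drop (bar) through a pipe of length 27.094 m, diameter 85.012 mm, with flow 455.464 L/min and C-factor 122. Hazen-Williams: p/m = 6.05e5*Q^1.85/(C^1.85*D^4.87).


Q^1.85 = 82821
C^1.85 = 7240.5
D^4.87 = 2.4921e+09
p/m = 0.0027769 bar/m
p_total = 0.0027769 * 27.094 = 0.075237 bar

0.075237 bar


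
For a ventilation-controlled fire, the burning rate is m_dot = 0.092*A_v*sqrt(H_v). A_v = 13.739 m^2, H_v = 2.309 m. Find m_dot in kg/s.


sqrt(H_v) = 1.5195
m_dot = 0.092 * 13.739 * 1.5195 = 1.9207 kg/s

1.9207 kg/s


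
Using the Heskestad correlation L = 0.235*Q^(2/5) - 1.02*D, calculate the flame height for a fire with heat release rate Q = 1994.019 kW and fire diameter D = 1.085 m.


Q^(2/5) = 20.888
0.235 * Q^(2/5) = 4.9086
1.02 * D = 1.1067
L = 3.8019 m

3.8019 m


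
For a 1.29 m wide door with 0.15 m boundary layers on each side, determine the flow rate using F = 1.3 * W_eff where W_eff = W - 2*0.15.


W_eff = 1.29 - 0.30 = 0.99 m
F = 1.3 * 0.99 = 1.287 persons/s

1.287 persons/s


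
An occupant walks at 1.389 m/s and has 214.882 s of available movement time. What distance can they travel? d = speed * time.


d = 1.389 * 214.882 = 298.47 m

298.47 m


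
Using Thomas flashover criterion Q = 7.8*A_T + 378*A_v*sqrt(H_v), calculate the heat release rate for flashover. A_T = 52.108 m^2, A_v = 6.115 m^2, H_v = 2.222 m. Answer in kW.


7.8*A_T = 406.44
sqrt(H_v) = 1.4906
378*A_v*sqrt(H_v) = 3445.6
Q = 406.44 + 3445.6 = 3852.0 kW

3852.0 kW


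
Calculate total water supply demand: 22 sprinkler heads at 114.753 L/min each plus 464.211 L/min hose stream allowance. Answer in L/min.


Sprinkler demand = 22 * 114.753 = 2524.566 L/min
Total = 2524.566 + 464.211 = 2988.777 L/min

2988.777 L/min


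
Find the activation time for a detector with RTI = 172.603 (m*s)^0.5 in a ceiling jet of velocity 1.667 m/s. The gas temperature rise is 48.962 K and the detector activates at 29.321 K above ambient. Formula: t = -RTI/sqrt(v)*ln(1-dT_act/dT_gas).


dT_act/dT_gas = 0.59885
ln(1 - 0.59885) = -0.91343
t = -172.603 / sqrt(1.667) * -0.91343 = 122.11 s

122.11 s


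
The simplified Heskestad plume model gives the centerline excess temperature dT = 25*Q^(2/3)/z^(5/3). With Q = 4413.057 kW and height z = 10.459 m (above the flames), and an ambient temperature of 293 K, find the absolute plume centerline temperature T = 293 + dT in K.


Q^(2/3) = 269.05
z^(5/3) = 50.021
dT = 25 * 269.05 / 50.021 = 134.47 K
T = 293 + 134.47 = 427.47 K

427.47 K


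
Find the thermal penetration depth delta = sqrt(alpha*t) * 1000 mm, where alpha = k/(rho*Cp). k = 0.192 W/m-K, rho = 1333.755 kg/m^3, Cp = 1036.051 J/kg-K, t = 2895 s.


alpha = 0.192 / (1333.755 * 1036.051) = 1.3895e-07 m^2/s
alpha * t = 0.00040225
delta = sqrt(0.00040225) * 1000 = 20.056 mm

20.056 mm


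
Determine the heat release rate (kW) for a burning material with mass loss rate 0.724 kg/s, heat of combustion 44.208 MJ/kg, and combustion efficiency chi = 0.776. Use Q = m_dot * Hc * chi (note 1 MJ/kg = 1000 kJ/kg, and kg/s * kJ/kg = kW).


Hc = 44.208 MJ/kg = 44.208 * 1000 kJ/kg = 44208 kJ/kg
Q = 0.724 kg/s * 44208 kJ/kg * 0.776 = 24837 kW

24837 kW


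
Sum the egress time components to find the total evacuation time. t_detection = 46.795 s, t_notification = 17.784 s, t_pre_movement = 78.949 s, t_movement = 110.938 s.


Total = 46.795 + 17.784 + 78.949 + 110.938 = 254.466 s

254.466 s


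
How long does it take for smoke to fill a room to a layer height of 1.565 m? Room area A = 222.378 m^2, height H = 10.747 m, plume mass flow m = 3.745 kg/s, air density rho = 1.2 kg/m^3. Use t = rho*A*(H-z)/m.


H - z = 9.182 m
t = 1.2 * 222.378 * 9.182 / 3.745 = 654.27 s

654.27 s


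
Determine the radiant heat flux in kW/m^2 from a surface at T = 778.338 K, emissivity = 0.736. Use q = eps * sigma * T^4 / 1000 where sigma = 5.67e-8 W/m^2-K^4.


T^4 = 3.6701e+11
q = 0.736 * 5.67e-8 * 3.6701e+11 / 1000 = 15.316 kW/m^2

15.316 kW/m^2


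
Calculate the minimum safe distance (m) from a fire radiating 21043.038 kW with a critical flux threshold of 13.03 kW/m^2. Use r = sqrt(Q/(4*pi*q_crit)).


4*pi*q_crit = 163.74
Q/(4*pi*q_crit) = 128.52
r = sqrt(128.52) = 11.336 m

11.336 m


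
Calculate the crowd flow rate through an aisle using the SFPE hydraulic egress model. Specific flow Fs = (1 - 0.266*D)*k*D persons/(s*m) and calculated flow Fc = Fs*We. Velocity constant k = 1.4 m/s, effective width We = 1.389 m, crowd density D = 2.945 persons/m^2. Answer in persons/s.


1 - 0.266*D = 1 - 0.266*2.945 = 0.21663
Fs = 0.21663 * 1.4 * 2.945 = 0.89317 persons/(s*m)
Fc = 0.89317 * 1.389 = 1.2406 persons/s

1.2406 persons/s


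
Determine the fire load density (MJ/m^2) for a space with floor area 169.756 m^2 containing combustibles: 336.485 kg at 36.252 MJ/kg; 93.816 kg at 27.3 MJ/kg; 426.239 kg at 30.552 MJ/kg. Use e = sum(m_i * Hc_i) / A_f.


Total energy = 336.485*36.252 + 93.816*27.3 + 426.239*30.552
= 12198.25 + 2561.177 + 13022.45
= 27781.88 MJ
e = 27781.88 / 169.756 = 163.66 MJ/m^2

163.66 MJ/m^2


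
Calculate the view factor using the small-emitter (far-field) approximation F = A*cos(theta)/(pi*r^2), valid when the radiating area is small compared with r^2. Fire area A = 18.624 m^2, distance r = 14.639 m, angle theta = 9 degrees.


cos(9 deg) = 0.98769
pi*r^2 = 673.24
F = 18.624 * 0.98769 / 673.24 = 0.027322

0.027322


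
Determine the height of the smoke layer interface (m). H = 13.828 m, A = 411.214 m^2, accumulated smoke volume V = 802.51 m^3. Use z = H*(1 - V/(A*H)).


V/(A*H) = 0.14113
1 - 0.14113 = 0.85887
z = 13.828 * 0.85887 = 11.876 m

11.876 m


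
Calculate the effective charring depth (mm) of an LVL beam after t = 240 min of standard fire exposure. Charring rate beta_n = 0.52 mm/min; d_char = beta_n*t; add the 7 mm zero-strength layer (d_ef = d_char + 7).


d_char = 0.52 * 240 = 124.8 mm
d_ef = 124.8 + 1.0*7 = 131.8 mm

131.8 mm


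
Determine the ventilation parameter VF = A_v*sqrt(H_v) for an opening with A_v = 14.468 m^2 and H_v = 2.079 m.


sqrt(H_v) = 1.4419
VF = 14.468 * 1.4419 = 20.861 m^(5/2)

20.861 m^(5/2)


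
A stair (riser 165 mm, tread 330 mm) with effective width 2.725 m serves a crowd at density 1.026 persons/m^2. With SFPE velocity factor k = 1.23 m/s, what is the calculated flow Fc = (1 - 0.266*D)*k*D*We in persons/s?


1 - 0.266*D = 1 - 0.266*1.026 = 0.72708
Fs = 0.72708 * 1.23 * 1.026 = 0.91757 persons/(s*m)
Fc = 0.91757 * 2.725 = 2.5004 persons/s

2.5004 persons/s


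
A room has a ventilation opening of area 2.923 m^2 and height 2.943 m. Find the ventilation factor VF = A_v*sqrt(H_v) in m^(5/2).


sqrt(H_v) = 1.7155
VF = 2.923 * 1.7155 = 5.0145 m^(5/2)

5.0145 m^(5/2)


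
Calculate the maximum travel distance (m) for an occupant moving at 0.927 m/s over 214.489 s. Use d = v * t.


d = 0.927 * 214.489 = 198.83 m

198.83 m


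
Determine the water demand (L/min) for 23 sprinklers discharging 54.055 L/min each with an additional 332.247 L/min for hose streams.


Sprinkler demand = 23 * 54.055 = 1243.265 L/min
Total = 1243.265 + 332.247 = 1575.512 L/min

1575.512 L/min


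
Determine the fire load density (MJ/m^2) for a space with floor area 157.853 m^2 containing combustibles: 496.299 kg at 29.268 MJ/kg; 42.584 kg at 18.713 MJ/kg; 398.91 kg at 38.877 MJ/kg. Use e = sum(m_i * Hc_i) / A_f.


Total energy = 496.299*29.268 + 42.584*18.713 + 398.91*38.877
= 14525.68 + 796.8744 + 15508.42
= 30830.98 MJ
e = 30830.98 / 157.853 = 195.31 MJ/m^2

195.31 MJ/m^2


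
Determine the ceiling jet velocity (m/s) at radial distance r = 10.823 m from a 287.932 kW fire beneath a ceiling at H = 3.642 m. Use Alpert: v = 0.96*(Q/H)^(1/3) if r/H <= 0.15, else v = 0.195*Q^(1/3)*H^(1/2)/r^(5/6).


r/H = 10.823 / 3.642 = 2.9717
r/H > 0.15, so v = 0.195*Q^(1/3)*H^(1/2)/r^(5/6)
Q^(1/3) = 6.6033
H^(1/2) = 1.9084
r^(5/6) = 7.2771
v = 0.195 * 6.6033 * 1.9084 / 7.2771 = 0.33768 m/s

0.33768 m/s


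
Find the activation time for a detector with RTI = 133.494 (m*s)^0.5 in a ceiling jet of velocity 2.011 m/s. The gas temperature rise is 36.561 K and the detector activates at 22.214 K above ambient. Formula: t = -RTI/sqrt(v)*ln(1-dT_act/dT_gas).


dT_act/dT_gas = 0.60759
ln(1 - 0.60759) = -0.93544
t = -133.494 / sqrt(2.011) * -0.93544 = 88.059 s

88.059 s


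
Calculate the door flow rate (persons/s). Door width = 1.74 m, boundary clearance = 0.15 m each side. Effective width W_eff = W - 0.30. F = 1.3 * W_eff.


W_eff = 1.74 - 0.30 = 1.44 m
F = 1.3 * 1.44 = 1.872 persons/s

1.872 persons/s


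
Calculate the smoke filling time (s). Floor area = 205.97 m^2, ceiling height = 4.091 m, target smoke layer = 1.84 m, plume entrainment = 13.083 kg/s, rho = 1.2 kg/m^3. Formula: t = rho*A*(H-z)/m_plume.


H - z = 2.251 m
t = 1.2 * 205.97 * 2.251 / 13.083 = 42.526 s

42.526 s


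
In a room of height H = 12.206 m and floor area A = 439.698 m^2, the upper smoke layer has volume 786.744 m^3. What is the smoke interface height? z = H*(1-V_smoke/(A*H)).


V/(A*H) = 0.14659
1 - 0.14659 = 0.85341
z = 12.206 * 0.85341 = 10.417 m

10.417 m


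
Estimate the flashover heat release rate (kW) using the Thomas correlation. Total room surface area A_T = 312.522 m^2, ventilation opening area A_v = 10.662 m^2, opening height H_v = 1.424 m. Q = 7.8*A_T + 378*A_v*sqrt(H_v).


7.8*A_T = 2437.7
sqrt(H_v) = 1.1933
378*A_v*sqrt(H_v) = 4809.3
Q = 2437.7 + 4809.3 = 7247.0 kW

7247.0 kW


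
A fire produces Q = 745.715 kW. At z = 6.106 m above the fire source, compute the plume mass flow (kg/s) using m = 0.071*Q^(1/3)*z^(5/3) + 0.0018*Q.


Q^(1/3) = 9.0683
z^(5/3) = 20.398
First term = 0.071 * 9.0683 * 20.398 = 13.133
Second term = 0.0018 * 745.715 = 1.3423
m = 14.476 kg/s

14.476 kg/s


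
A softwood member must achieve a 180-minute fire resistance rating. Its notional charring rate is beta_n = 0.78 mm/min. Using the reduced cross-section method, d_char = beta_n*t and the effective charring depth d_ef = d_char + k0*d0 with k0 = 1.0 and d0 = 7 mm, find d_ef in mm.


d_char = 0.78 * 180 = 140.4 mm
d_ef = 140.4 + 1.0*7 = 147.4 mm

147.4 mm


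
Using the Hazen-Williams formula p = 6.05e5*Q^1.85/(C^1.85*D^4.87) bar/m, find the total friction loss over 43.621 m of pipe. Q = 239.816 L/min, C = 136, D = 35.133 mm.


Q^1.85 = 25280
C^1.85 = 8852.1
D^4.87 = 3.3700e+07
p/m = 0.051268 bar/m
p_total = 0.051268 * 43.621 = 2.2364 bar

2.2364 bar


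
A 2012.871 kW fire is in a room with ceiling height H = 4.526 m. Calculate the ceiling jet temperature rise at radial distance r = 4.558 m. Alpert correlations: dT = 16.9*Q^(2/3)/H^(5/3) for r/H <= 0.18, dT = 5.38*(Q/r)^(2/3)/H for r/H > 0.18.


r/H = 4.558 / 4.526 = 1.0071
r/H > 0.18, so dT = 5.38*(Q/r)^(2/3)/H
Q/r = 441.61
(Q/r)^(2/3) = 57.991
dT = 5.38 * 57.991 / 4.526 = 68.933 K

68.933 K


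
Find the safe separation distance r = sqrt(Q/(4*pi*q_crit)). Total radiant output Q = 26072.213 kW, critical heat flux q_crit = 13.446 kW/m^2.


4*pi*q_crit = 168.97
Q/(4*pi*q_crit) = 154.30
r = sqrt(154.30) = 12.422 m

12.422 m


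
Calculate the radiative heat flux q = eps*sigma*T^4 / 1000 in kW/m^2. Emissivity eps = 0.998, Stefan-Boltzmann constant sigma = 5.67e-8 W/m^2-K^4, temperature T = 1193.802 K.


T^4 = 2.0311e+12
q = 0.998 * 5.67e-8 * 2.0311e+12 / 1000 = 114.93 kW/m^2

114.93 kW/m^2


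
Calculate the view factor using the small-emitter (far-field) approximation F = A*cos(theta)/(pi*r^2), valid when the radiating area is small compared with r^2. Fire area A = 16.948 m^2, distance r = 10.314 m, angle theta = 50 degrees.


cos(50 deg) = 0.64279
pi*r^2 = 334.20
F = 16.948 * 0.64279 / 334.20 = 0.032597

0.032597


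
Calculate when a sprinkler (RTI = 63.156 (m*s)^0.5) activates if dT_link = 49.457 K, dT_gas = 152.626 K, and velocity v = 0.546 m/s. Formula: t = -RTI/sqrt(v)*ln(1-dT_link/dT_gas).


dT_link/dT_gas = 0.32404
ln(1 - 0.32404) = -0.39162
t = -63.156 / sqrt(0.546) * -0.39162 = 33.472 s

33.472 s


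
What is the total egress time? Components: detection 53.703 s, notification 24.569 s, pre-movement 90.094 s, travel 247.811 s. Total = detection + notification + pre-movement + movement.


Total = 53.703 + 24.569 + 90.094 + 247.811 = 416.177 s

416.177 s


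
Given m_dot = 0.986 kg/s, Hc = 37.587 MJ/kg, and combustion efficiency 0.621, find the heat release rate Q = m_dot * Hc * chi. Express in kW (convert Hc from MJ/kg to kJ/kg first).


Hc = 37.587 MJ/kg = 37.587 * 1000 kJ/kg = 37587 kJ/kg
Q = 0.986 kg/s * 37587 kJ/kg * 0.621 = 23015 kW

23015 kW


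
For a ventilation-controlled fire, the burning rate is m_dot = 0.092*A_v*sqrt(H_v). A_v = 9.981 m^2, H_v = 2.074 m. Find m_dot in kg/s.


sqrt(H_v) = 1.4401
m_dot = 0.092 * 9.981 * 1.4401 = 1.3224 kg/s

1.3224 kg/s


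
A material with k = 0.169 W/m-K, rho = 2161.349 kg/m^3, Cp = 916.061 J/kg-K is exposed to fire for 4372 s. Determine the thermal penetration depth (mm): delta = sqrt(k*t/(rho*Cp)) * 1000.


alpha = 0.169 / (2161.349 * 916.061) = 8.5357e-08 m^2/s
alpha * t = 0.00037318
delta = sqrt(0.00037318) * 1000 = 19.318 mm

19.318 mm


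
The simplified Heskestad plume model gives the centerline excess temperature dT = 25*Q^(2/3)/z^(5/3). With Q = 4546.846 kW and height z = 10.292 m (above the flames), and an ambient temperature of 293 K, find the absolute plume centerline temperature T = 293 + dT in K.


Q^(2/3) = 274.46
z^(5/3) = 48.697
dT = 25 * 274.46 / 48.697 = 140.90 K
T = 293 + 140.90 = 433.90 K

433.90 K


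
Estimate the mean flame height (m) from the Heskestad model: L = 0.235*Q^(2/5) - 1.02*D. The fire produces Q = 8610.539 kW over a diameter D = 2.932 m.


Q^(2/5) = 37.498
0.235 * Q^(2/5) = 8.8121
1.02 * D = 2.9906
L = 5.8215 m

5.8215 m


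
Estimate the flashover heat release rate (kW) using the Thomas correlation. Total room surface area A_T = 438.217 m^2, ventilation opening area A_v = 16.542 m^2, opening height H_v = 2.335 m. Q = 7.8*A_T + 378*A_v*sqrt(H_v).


7.8*A_T = 3418.1
sqrt(H_v) = 1.5281
378*A_v*sqrt(H_v) = 9554.8
Q = 3418.1 + 9554.8 = 12973 kW

12973 kW


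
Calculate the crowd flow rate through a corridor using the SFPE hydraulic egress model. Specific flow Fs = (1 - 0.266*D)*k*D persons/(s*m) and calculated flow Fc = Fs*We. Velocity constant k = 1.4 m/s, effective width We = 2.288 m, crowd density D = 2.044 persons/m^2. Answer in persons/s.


1 - 0.266*D = 1 - 0.266*2.044 = 0.45630
Fs = 0.45630 * 1.4 * 2.044 = 1.3057 persons/(s*m)
Fc = 1.3057 * 2.288 = 2.9875 persons/s

2.9875 persons/s


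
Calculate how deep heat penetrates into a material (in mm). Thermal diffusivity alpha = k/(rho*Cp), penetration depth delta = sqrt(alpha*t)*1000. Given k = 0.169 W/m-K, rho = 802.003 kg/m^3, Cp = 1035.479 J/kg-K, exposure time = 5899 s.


alpha = 0.169 / (802.003 * 1035.479) = 2.0350e-07 m^2/s
alpha * t = 0.0012005
delta = sqrt(0.0012005) * 1000 = 34.648 mm

34.648 mm


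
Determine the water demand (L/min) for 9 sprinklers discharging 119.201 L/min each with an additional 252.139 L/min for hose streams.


Sprinkler demand = 9 * 119.201 = 1072.809 L/min
Total = 1072.809 + 252.139 = 1324.948 L/min

1324.948 L/min


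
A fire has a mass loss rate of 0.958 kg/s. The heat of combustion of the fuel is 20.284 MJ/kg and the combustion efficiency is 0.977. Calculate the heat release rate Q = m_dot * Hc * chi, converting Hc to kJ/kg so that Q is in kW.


Hc = 20.284 MJ/kg = 20.284 * 1000 kJ/kg = 20284 kJ/kg
Q = 0.958 kg/s * 20284 kJ/kg * 0.977 = 18985 kW

18985 kW


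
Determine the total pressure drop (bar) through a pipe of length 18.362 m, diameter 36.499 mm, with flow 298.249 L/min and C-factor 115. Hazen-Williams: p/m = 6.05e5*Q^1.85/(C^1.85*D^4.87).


Q^1.85 = 37842
C^1.85 = 6490.7
D^4.87 = 4.0580e+07
p/m = 0.086921 bar/m
p_total = 0.086921 * 18.362 = 1.5961 bar

1.5961 bar


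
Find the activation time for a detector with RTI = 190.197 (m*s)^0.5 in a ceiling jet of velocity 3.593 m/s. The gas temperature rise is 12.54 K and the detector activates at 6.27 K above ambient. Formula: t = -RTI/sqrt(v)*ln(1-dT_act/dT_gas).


dT_act/dT_gas = 0.5
ln(1 - 0.5) = -0.69315
t = -190.197 / sqrt(3.593) * -0.69315 = 69.551 s

69.551 s


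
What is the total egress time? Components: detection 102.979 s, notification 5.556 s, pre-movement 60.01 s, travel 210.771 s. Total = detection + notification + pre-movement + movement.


Total = 102.979 + 5.556 + 60.01 + 210.771 = 379.316 s

379.316 s


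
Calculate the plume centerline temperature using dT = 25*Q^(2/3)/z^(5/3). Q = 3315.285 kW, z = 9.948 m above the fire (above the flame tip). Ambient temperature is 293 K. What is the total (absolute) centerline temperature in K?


Q^(2/3) = 222.34
z^(5/3) = 46.014
dT = 25 * 222.34 / 46.014 = 120.80 K
T = 293 + 120.80 = 413.80 K

413.80 K


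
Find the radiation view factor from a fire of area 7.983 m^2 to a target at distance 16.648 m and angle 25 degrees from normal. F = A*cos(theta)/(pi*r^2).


cos(25 deg) = 0.90631
pi*r^2 = 870.71
F = 7.983 * 0.90631 / 870.71 = 0.0083094

0.0083094


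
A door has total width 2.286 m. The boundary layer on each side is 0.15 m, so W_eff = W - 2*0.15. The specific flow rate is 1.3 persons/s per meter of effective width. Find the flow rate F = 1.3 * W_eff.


W_eff = 2.286 - 0.30 = 1.986 m
F = 1.3 * 1.986 = 2.5818 persons/s

2.5818 persons/s


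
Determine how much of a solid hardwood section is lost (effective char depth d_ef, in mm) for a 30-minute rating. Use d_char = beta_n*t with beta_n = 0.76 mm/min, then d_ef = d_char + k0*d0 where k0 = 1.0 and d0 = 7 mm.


d_char = 0.76 * 30 = 22.8 mm
d_ef = 22.8 + 1.0*7 = 29.8 mm

29.8 mm


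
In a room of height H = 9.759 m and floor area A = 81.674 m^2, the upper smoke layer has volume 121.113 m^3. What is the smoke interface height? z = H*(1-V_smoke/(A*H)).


V/(A*H) = 0.15195
1 - 0.15195 = 0.84805
z = 9.759 * 0.84805 = 8.2761 m

8.2761 m


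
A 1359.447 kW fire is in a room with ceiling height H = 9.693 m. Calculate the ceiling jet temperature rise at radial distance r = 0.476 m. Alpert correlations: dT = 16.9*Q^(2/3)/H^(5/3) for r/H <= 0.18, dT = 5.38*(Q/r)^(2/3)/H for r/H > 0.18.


r/H = 0.476 / 9.693 = 0.049108
r/H <= 0.18, so dT = 16.9*Q^(2/3)/H^(5/3)
Q^(2/3) = 122.72
H^(5/3) = 44.065
dT = 16.9 * 122.72 / 44.065 = 47.065 K

47.065 K
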